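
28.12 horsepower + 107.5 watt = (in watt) 2.108e+04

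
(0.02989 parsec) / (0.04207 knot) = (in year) 1.351e+09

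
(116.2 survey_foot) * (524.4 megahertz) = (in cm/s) 1.857e+12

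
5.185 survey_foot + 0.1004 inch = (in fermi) 1.583e+15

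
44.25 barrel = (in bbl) 44.25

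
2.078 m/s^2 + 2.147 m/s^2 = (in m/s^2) 4.225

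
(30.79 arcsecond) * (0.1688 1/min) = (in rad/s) 4.2e-07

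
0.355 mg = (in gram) 0.000355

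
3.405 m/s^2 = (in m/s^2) 3.405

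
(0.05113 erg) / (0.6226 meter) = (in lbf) 1.846e-09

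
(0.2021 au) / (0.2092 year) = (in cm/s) 4.583e+05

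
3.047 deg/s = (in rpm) 0.5078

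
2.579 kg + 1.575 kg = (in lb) 9.158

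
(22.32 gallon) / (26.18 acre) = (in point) 0.002261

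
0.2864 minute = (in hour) 0.004773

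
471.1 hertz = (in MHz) 0.0004711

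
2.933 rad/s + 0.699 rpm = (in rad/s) 3.006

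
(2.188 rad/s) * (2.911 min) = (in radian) 382.2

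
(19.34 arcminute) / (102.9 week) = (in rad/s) 9.04e-11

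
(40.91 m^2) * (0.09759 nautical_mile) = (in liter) 7.394e+06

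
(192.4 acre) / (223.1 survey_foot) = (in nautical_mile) 6.183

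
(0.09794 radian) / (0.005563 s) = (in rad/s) 17.61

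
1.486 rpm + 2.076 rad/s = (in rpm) 21.31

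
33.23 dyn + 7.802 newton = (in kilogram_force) 0.7956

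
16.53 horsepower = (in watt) 1.233e+04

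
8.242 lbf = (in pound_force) 8.242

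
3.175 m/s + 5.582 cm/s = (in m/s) 3.231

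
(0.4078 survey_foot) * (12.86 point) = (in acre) 1.393e-07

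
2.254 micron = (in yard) 2.465e-06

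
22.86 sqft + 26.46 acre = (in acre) 26.46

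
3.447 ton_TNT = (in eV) 9.002e+28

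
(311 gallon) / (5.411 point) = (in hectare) 0.06167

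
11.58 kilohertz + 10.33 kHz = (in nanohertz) 2.191e+13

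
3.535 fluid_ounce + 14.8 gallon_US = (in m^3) 0.05613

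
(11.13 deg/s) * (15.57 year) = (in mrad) 9.538e+10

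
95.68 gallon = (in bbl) 2.278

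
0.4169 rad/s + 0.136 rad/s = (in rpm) 5.28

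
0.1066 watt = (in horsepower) 0.000143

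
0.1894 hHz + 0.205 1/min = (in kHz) 0.01894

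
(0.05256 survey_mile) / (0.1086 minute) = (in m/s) 12.98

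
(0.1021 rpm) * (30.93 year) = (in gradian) 6.639e+08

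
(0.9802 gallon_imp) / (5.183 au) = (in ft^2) 6.186e-14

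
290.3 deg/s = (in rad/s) 5.067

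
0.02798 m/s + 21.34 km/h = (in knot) 11.58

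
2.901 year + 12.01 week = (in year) 3.131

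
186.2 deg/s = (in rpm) 31.03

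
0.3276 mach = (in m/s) 111.5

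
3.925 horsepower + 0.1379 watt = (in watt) 2927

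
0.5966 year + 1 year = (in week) 83.25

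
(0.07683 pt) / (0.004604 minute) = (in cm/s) 0.009812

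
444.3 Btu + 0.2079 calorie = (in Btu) 444.3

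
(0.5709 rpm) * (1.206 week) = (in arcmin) 1.499e+08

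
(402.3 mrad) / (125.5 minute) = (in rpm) 0.0005102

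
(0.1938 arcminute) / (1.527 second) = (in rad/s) 3.692e-05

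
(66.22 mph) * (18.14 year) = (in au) 0.1132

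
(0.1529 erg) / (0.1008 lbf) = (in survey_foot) 1.119e-07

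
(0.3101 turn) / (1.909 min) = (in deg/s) 0.9746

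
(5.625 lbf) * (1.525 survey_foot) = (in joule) 11.63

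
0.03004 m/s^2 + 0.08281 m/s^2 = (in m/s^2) 0.1128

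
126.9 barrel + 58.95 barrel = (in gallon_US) 7806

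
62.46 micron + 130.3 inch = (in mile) 0.002057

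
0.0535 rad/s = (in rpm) 0.5109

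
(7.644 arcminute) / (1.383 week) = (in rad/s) 2.658e-09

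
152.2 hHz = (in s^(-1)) 1.522e+04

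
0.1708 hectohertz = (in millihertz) 1.708e+04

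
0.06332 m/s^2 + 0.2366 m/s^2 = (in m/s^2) 0.2999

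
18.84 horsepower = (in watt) 1.405e+04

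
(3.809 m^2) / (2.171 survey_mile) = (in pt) 3.09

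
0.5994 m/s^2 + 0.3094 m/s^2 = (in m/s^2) 0.9088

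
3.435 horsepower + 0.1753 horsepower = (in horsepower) 3.61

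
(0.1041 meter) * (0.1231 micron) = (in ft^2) 1.379e-07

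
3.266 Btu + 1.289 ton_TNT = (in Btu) 5.112e+06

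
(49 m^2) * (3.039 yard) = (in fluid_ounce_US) 4.604e+06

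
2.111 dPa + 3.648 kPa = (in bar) 0.03648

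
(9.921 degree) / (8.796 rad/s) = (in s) 0.01969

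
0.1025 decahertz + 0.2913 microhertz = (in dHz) 10.25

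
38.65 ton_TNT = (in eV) 1.009e+30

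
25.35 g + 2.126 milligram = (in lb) 0.05589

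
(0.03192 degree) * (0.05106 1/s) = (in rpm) 0.0002716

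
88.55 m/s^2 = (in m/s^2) 88.55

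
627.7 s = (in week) 0.001038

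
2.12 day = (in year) 0.005808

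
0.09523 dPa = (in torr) 7.143e-05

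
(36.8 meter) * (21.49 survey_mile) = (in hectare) 127.3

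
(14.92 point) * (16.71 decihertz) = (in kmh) 0.03166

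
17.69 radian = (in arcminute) 6.081e+04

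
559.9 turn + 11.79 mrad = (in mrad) 3.518e+06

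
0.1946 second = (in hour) 5.406e-05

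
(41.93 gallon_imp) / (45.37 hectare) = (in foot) 1.378e-06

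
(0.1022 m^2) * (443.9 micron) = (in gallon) 0.01198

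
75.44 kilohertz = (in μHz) 7.544e+10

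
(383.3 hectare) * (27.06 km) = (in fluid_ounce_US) 3.507e+15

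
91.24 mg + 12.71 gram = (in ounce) 0.4516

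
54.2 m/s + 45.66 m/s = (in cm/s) 9986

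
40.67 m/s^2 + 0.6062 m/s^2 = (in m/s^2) 41.28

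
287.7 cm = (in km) 0.002877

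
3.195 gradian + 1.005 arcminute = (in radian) 0.05048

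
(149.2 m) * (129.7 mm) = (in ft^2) 208.3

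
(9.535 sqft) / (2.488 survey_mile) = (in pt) 0.6271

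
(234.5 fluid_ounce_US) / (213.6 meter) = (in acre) 8.023e-09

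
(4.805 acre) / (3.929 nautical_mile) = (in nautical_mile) 0.001443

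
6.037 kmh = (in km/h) 6.037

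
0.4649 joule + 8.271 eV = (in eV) 2.902e+18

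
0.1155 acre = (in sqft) 5031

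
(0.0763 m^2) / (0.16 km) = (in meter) 0.0004769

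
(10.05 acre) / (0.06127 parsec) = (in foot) 7.058e-11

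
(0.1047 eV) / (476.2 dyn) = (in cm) 3.523e-16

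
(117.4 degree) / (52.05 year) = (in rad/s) 1.248e-09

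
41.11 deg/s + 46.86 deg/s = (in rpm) 14.66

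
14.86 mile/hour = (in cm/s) 664.3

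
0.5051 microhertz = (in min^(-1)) 3.031e-05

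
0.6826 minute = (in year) 1.299e-06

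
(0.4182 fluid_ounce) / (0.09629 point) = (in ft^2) 3.919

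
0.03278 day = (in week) 0.004683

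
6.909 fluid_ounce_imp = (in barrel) 0.001235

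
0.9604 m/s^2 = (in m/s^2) 0.9604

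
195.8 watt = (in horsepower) 0.2626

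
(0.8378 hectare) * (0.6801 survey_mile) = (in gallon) 2.422e+09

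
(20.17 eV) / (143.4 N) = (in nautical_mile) 1.217e-23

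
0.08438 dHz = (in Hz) 0.008438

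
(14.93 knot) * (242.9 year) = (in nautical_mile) 3.177e+07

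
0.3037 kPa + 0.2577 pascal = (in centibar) 0.304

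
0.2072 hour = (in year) 2.365e-05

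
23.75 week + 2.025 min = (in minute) 2.394e+05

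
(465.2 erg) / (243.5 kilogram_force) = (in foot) 6.392e-08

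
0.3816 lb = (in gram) 173.1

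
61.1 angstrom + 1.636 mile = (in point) 7.463e+06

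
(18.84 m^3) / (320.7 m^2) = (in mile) 3.65e-05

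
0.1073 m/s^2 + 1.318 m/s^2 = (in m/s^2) 1.425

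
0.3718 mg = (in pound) 8.197e-07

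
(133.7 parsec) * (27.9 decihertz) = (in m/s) 1.151e+19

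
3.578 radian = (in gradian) 227.8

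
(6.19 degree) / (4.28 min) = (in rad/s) 0.0004207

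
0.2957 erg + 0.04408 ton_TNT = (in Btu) 1.748e+05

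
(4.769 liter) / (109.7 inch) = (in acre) 4.229e-07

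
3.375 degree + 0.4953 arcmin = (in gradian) 3.759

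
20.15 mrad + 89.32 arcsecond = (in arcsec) 4246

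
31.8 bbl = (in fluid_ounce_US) 1.71e+05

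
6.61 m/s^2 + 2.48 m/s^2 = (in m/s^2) 9.09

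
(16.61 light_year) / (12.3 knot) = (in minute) 4.139e+14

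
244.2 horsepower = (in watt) 1.821e+05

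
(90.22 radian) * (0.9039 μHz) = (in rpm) 0.0007787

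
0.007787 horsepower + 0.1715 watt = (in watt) 5.978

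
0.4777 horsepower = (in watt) 356.2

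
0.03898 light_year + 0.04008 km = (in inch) 1.452e+16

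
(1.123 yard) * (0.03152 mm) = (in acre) 7.998e-09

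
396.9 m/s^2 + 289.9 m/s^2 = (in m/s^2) 686.8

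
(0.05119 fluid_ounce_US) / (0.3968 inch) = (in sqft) 0.001617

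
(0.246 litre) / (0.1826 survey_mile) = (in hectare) 8.371e-11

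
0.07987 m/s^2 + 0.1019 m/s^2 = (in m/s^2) 0.1818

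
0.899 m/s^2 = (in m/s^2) 0.899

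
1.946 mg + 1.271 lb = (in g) 576.5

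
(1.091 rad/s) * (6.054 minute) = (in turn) 63.07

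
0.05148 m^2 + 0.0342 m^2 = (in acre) 2.117e-05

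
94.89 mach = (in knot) 6.281e+04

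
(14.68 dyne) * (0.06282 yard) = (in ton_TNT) 2.015e-15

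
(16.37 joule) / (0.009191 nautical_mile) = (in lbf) 0.2162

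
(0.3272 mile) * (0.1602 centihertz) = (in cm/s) 84.36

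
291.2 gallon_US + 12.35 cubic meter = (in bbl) 84.61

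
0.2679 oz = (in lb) 0.01674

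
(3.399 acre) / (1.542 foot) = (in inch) 1.152e+06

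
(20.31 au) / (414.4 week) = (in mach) 35.6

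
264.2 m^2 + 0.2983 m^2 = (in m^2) 264.5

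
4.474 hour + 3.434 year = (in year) 3.435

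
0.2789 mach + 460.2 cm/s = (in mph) 222.7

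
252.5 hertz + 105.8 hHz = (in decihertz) 1.083e+05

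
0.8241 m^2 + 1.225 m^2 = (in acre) 0.0005063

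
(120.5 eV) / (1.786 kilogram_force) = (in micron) 1.102e-12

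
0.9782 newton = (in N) 0.9782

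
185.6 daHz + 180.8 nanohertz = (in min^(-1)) 1.114e+05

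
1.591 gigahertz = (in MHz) 1591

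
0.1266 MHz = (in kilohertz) 126.6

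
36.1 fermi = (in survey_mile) 2.243e-17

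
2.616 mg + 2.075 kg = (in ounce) 73.19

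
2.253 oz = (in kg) 0.06387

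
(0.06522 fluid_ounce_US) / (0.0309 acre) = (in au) 1.031e-19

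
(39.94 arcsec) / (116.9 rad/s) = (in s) 1.656e-06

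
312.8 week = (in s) 1.892e+08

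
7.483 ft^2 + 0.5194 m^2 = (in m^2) 1.215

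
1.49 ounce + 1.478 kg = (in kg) 1.52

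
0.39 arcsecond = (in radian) 1.891e-06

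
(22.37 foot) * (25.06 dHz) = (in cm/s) 1709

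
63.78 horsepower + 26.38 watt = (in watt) 4.759e+04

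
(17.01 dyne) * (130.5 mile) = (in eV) 2.23e+20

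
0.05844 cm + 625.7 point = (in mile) 0.0001375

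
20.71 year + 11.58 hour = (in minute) 1.089e+07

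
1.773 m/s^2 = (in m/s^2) 1.773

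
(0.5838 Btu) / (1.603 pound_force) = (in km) 0.08638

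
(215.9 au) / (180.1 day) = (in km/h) 7.472e+06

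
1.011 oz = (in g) 28.66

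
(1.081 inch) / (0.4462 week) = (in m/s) 1.017e-07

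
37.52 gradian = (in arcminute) 2026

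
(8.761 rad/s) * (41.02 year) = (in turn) 1.804e+09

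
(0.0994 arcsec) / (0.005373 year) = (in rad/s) 2.844e-12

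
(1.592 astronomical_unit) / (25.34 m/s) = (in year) 298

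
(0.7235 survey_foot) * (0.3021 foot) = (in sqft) 0.2186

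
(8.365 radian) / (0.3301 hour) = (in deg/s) 0.4033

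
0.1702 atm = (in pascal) 1.725e+04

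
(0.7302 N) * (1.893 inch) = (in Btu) 3.328e-05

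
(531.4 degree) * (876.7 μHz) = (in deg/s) 0.4659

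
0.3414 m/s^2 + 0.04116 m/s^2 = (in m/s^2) 0.3826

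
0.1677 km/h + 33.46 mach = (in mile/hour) 2.549e+04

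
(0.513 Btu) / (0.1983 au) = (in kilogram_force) 1.86e-09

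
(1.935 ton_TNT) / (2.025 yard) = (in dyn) 4.372e+14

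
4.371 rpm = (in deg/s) 26.23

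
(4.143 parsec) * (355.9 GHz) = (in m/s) 4.55e+28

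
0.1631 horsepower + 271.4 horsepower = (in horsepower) 271.6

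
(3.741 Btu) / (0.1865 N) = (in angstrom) 2.116e+14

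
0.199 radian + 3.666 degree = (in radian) 0.263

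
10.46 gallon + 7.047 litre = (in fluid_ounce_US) 1577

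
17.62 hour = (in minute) 1057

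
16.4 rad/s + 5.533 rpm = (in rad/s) 16.98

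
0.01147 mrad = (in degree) 0.0006572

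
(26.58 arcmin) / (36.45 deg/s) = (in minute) 0.0002026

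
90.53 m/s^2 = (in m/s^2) 90.53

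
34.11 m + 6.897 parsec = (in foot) 6.982e+17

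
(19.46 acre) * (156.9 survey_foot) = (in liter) 3.766e+09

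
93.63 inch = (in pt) 6741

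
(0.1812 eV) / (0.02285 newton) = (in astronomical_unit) 8.493e-30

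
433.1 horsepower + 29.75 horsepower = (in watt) 3.451e+05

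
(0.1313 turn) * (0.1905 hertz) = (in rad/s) 0.1572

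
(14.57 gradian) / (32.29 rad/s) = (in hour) 1.969e-06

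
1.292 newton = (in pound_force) 0.2905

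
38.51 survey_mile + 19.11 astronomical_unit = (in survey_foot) 9.379e+12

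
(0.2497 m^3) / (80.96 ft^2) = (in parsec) 1.076e-18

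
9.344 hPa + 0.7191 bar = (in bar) 0.7284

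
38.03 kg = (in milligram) 3.803e+07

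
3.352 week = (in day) 23.46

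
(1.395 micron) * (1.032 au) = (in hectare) 21.54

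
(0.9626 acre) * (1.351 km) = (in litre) 5.263e+09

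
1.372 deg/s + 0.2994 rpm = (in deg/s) 3.168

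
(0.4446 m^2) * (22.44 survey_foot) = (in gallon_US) 803.3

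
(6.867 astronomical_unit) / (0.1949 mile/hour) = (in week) 1.949e+07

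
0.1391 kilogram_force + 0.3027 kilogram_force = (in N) 4.333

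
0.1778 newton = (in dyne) 1.778e+04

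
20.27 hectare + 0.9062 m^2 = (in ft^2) 2.182e+06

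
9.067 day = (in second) 7.834e+05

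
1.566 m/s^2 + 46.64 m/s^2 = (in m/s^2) 48.21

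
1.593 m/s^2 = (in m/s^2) 1.593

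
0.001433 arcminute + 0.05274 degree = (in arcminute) 3.166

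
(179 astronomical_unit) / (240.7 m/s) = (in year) 3528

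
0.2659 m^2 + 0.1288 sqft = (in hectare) 2.779e-05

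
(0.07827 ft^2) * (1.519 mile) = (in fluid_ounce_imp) 6.256e+05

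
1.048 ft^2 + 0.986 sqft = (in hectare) 1.89e-05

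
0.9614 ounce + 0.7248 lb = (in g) 356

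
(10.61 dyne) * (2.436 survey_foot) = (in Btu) 7.467e-08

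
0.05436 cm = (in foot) 0.001783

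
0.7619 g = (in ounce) 0.02688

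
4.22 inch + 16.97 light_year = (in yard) 1.756e+17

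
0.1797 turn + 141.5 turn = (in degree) 5.1e+04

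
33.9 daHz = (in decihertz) 3390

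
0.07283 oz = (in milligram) 2065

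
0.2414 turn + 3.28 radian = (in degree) 274.8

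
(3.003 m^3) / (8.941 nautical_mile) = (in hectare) 1.814e-08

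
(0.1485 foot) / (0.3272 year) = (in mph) 9.812e-09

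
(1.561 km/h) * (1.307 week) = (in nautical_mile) 185.1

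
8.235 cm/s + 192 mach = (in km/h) 2.354e+05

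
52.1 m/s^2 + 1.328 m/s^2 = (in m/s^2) 53.43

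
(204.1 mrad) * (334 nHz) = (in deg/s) 3.906e-06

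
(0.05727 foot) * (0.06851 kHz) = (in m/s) 1.196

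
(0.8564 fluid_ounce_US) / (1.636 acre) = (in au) 2.557e-20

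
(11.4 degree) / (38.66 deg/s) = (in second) 0.2949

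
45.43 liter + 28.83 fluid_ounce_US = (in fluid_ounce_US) 1565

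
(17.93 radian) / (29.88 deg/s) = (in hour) 0.00955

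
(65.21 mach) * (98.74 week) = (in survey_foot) 4.35e+12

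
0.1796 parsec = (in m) 5.542e+15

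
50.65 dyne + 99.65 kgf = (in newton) 977.2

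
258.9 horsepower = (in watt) 1.931e+05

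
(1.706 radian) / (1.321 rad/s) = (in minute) 0.02152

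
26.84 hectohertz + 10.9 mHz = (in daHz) 268.4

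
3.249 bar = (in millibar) 3249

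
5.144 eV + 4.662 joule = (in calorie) 1.114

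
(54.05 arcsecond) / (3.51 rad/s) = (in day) 8.641e-10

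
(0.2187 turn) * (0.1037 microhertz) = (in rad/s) 1.425e-07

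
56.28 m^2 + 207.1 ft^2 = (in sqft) 812.9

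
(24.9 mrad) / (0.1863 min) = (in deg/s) 0.1276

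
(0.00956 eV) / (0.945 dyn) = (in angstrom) 1.621e-06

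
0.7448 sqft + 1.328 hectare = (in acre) 3.282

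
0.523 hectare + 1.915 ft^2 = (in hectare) 0.523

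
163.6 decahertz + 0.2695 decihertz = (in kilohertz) 1.636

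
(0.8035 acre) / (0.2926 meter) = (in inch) 4.375e+05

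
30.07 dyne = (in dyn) 30.07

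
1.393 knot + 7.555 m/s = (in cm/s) 827.2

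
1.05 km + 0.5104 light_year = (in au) 3.228e+04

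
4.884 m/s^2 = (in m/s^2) 4.884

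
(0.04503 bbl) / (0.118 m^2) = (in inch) 2.389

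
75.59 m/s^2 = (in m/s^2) 75.59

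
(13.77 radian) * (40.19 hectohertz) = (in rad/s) 5.534e+04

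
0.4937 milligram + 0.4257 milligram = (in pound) 2.027e-06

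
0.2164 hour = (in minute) 12.98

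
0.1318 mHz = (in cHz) 0.01318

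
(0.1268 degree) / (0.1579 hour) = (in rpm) 3.718e-05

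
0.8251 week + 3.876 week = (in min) 4.739e+04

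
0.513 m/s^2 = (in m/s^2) 0.513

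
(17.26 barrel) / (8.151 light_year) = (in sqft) 3.83e-16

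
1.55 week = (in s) 9.374e+05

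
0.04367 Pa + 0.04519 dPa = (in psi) 6.989e-06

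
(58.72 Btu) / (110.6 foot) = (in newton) 1838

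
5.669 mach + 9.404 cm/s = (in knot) 3752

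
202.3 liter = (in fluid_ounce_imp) 7120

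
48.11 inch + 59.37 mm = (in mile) 0.0007962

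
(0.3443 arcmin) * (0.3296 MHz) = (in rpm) 315.2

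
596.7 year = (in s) 1.882e+10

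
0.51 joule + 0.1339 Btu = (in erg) 1.418e+09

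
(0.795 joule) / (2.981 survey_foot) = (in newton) 0.875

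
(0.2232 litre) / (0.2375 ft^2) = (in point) 28.67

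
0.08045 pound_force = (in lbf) 0.08045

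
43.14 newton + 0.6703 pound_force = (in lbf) 10.37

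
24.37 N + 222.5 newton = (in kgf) 25.17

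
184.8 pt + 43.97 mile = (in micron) 7.076e+10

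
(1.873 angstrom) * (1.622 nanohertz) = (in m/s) 3.038e-19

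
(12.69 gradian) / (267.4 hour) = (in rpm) 1.977e-06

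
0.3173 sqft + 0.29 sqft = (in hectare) 5.642e-06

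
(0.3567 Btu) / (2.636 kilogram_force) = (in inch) 573.2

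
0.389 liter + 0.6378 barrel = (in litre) 101.8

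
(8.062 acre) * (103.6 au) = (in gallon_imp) 1.112e+20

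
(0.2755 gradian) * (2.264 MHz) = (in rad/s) 9798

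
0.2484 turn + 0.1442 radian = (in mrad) 1705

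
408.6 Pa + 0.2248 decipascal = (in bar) 0.004086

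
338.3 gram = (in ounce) 11.93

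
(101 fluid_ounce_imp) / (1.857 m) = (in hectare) 1.545e-07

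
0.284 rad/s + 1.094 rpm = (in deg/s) 22.84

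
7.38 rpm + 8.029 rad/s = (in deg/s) 504.3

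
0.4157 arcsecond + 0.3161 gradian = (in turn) 0.0007906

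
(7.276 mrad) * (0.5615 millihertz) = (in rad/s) 4.085e-06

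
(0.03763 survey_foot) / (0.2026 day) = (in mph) 1.466e-06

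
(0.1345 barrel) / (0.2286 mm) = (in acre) 0.02311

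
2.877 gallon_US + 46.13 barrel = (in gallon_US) 1940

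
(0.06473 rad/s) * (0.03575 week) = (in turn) 222.7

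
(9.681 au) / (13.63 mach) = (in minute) 5.201e+06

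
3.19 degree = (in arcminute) 191.4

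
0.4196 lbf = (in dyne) 1.866e+05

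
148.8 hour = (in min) 8928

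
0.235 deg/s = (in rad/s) 0.004102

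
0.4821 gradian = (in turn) 0.001205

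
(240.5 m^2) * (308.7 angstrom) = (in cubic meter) 7.424e-06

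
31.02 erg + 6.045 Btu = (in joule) 6378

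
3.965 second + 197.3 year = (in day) 7.201e+04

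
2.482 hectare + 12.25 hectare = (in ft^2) 1.586e+06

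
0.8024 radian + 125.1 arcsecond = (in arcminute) 2761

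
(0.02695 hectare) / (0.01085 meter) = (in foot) 8.149e+04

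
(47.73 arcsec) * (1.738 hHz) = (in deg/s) 2.304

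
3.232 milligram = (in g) 0.003232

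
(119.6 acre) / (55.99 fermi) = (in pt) 2.45e+22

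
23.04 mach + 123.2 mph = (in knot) 1.536e+04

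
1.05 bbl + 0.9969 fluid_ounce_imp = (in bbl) 1.05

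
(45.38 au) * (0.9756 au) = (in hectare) 9.908e+19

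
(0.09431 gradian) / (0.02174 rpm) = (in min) 0.01085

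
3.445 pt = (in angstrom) 1.215e+07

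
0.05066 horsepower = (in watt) 37.78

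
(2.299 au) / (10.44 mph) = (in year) 2337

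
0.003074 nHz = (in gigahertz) 3.074e-21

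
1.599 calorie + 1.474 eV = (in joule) 6.69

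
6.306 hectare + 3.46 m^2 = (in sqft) 6.788e+05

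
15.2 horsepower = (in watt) 1.133e+04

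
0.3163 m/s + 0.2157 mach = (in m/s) 73.76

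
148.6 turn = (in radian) 933.7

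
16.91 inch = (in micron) 4.295e+05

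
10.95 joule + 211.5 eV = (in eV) 6.834e+19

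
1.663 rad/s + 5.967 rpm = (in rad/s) 2.288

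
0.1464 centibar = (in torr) 1.098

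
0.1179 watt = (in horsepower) 0.0001581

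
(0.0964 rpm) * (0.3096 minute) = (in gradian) 11.94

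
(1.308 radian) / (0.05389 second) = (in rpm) 231.8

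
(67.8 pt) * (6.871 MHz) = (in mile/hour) 3.676e+05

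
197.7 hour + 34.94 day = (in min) 6.218e+04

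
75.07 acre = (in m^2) 3.038e+05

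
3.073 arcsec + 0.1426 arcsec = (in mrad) 0.01559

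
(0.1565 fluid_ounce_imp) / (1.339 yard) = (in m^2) 3.632e-06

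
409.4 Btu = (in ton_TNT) 0.0001032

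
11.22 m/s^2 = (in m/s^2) 11.22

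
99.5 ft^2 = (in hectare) 0.0009244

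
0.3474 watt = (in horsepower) 0.0004659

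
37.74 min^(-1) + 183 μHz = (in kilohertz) 0.0006292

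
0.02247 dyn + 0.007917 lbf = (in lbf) 0.007917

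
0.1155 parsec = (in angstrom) 3.564e+25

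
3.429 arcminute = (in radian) 0.0009975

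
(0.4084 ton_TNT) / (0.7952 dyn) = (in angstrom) 2.149e+24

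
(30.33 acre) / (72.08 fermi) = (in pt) 4.827e+21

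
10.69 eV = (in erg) 1.713e-11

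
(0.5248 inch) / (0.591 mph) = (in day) 5.84e-07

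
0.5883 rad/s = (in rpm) 5.618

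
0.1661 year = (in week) 8.661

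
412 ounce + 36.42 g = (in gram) 1.172e+04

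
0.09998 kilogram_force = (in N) 0.9805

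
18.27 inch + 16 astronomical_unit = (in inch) 9.423e+13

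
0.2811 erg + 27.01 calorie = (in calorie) 27.01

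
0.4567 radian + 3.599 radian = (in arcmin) 1.394e+04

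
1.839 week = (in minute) 1.854e+04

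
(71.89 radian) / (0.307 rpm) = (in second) 2236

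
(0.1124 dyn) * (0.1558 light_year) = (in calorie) 3.96e+08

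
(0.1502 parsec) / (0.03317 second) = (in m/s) 1.397e+17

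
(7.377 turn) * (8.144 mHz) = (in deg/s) 21.63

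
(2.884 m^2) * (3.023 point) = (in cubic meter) 0.003076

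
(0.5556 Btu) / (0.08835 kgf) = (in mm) 6.766e+05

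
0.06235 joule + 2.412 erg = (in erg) 6.235e+05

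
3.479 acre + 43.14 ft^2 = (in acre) 3.48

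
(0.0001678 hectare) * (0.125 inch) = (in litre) 5.328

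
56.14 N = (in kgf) 5.725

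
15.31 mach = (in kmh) 1.877e+04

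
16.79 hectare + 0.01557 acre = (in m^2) 1.68e+05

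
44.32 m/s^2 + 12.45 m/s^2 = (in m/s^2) 56.77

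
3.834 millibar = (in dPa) 3834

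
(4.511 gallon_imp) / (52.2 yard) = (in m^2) 0.0004296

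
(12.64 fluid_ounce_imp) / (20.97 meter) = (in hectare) 1.713e-09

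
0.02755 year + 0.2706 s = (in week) 1.437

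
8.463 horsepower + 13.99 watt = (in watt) 6325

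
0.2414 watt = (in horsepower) 0.0003237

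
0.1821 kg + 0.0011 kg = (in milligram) 1.832e+05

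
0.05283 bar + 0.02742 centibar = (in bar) 0.0531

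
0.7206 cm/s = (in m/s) 0.007206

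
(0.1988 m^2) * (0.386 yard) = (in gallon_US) 18.54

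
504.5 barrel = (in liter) 8.021e+04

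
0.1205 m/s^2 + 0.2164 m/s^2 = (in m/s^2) 0.3369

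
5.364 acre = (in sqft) 2.337e+05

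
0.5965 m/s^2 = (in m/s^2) 0.5965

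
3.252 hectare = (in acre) 8.036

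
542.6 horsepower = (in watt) 4.046e+05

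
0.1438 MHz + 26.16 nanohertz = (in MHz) 0.1438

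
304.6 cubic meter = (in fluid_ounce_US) 1.03e+07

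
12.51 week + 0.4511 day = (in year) 0.2412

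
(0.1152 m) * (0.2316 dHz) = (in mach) 7.836e-06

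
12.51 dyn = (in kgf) 1.276e-05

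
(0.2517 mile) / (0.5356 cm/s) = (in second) 7.563e+04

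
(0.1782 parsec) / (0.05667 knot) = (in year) 5.981e+09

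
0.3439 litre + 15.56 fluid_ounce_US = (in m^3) 0.0008041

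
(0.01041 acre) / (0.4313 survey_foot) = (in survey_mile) 0.1991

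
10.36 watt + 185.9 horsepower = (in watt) 1.386e+05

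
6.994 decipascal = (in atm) 6.903e-06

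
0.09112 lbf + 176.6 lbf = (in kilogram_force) 80.15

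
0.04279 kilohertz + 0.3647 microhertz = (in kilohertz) 0.04279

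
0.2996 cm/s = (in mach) 8.799e-06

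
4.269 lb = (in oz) 68.3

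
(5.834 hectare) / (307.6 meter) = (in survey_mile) 0.1179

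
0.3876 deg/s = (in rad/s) 0.006765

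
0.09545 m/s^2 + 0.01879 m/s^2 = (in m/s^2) 0.1142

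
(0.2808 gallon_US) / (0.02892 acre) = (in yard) 9.932e-06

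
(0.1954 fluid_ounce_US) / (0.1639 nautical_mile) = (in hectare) 1.904e-12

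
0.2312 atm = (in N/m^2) 2.343e+04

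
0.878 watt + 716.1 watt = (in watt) 717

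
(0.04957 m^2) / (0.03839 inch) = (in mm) 5.084e+04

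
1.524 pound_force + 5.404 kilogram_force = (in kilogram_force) 6.095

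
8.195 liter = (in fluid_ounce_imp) 288.4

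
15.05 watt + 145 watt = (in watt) 160.1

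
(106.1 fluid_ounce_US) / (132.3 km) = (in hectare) 2.372e-12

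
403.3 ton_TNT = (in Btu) 1.599e+09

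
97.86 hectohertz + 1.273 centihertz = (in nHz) 9.786e+12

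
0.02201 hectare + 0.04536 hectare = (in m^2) 673.7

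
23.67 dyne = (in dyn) 23.67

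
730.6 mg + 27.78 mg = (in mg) 758.4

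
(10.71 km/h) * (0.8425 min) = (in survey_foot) 493.4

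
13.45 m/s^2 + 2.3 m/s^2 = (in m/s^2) 15.75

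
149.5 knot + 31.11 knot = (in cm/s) 9291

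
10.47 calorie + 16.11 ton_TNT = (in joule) 6.74e+10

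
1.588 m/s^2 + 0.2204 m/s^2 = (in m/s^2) 1.808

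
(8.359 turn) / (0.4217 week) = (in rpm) 0.001966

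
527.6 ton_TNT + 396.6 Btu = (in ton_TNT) 527.6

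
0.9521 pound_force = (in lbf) 0.9521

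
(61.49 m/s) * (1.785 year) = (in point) 9.812e+12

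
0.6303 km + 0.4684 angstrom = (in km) 0.6303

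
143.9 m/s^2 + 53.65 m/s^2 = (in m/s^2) 197.6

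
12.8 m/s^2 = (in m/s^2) 12.8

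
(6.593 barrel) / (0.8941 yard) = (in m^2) 1.282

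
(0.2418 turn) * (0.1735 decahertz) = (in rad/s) 2.636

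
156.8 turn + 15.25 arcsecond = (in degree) 5.645e+04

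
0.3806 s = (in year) 1.207e-08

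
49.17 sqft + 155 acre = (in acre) 155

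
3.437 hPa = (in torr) 2.578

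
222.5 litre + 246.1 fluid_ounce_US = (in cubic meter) 0.2298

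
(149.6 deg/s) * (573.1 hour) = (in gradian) 3.429e+08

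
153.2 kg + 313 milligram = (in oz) 5404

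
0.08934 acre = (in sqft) 3892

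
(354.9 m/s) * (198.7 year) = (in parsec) 7.207e-05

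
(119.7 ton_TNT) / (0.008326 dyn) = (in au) 4.021e+07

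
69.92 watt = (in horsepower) 0.09376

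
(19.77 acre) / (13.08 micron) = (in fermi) 6.117e+24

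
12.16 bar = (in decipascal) 1.216e+07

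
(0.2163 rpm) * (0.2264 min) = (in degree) 17.63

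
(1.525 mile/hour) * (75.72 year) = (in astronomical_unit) 0.01088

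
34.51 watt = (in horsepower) 0.04628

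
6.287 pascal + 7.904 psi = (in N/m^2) 5.45e+04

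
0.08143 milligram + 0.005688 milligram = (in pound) 1.921e-07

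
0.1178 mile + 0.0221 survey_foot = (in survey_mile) 0.1178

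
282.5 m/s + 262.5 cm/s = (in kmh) 1026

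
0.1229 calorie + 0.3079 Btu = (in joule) 325.4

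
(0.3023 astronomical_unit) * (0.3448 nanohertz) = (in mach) 0.04579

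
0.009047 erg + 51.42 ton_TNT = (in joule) 2.151e+11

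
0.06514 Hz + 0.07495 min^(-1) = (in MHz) 6.639e-08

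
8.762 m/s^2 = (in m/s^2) 8.762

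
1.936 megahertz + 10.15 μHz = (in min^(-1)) 1.162e+08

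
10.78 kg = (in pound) 23.77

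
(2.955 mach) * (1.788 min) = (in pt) 3.06e+08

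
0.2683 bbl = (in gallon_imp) 9.383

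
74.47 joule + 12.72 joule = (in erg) 8.719e+08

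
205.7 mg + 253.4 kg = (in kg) 253.4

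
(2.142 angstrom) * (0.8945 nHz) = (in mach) 5.627e-22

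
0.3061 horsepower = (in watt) 228.3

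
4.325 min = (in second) 259.5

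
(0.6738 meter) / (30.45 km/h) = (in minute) 0.001328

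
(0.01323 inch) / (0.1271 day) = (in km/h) 1.102e-07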